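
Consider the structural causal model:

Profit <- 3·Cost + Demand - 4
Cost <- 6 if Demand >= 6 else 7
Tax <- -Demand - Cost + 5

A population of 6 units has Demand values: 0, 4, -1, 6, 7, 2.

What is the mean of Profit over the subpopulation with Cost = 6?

E[Profit|Cost=6] averages over only the 2 units with Cost=6 (Demand = 6, 7): Profit = 20, 21, mean 20.5.

20.5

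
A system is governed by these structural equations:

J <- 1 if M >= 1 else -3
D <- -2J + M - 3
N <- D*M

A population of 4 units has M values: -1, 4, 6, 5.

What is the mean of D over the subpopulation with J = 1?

0

Conditioning on J=1 selects the 3 unit(s) with M ∈ {4, 6, 5}. Their D values: -1, 1, 0. Mean = 0.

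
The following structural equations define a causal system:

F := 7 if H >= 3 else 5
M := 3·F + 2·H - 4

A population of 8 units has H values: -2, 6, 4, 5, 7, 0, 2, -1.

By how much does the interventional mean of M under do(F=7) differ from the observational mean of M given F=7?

do(F=7) breaks F's dependence on H. With F=7 fixed, M across the units is 13, 29, 25, 27, 31, 17, 21, 15, mean 22.25.
E[M|F=7] averages over only the 4 units with F=7 (H = 6, 4, 5, 7): M = 29, 25, 27, 31, mean 28.
Difference = 22.25 − 28 = -5.75.

-5.75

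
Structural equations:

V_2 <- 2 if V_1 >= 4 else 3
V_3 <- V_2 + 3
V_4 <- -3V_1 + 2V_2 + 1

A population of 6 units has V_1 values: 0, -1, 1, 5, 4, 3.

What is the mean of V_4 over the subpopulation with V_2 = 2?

Observing V_2=2 restricts to units where V_2's equation naturally yields 2: V_1 ∈ {5, 4}. In that subpopulation V_4 = -10, -7, mean -8.5.

-8.5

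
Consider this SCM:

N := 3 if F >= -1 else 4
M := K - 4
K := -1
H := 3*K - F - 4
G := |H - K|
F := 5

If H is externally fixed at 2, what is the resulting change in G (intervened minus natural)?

do(H=2) replaces the equation H := 3*K - F - 4 with the constant H = 2.
G = |H - K|  [with H=2, K=-1]  = 3
Without intervention: H = 3*K - F - 4  [with K=-1, F=5]  = -12; G = |H - K|  [with H=-12, K=-1]  = 11.
Change = 3 − 11 = -8.

-8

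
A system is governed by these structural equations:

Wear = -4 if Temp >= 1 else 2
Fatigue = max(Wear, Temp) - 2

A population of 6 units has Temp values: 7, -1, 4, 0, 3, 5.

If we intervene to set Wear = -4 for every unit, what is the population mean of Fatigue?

Every unit gets Wear=-4 under the intervention. Fatigue values become 5, -3, 2, -2, 1, 3; E[Fatigue|do(Wear=-4)] = 1.

1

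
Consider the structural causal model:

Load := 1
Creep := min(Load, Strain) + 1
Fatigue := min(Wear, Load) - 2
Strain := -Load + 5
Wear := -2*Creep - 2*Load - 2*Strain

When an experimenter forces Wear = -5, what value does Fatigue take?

Intervening sets Wear = -5 and removes its equation (Wear := -2*Creep - 2*Load - 2*Strain).
Fatigue = min(Wear, Load) - 2  [with Wear=-5, Load=1]  = -7

-7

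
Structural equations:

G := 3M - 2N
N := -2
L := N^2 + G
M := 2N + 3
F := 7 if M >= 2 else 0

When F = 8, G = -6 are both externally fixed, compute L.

Setting F = 8, G = -6 by intervention discards those variables' equations.
L = N^2 + G  [with N=-2, G=-6]  = -2

-2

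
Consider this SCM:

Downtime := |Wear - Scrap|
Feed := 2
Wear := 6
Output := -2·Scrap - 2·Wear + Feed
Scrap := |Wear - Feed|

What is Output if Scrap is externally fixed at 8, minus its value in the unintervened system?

The intervention breaks the incoming arrows to Scrap: Scrap := |Wear - Feed| no longer applies, and Scrap = 8.
Output = -2·Scrap - 2·Wear + Feed  [with Scrap=8, Wear=6, Feed=2]  = -26
Without intervention: Scrap = |Wear - Feed|  [with Wear=6, Feed=2]  = 4; Output = -2·Scrap - 2·Wear + Feed  [with Scrap=4, Wear=6, Feed=2]  = -18.
Change = -26 − (-18) = -8.

-8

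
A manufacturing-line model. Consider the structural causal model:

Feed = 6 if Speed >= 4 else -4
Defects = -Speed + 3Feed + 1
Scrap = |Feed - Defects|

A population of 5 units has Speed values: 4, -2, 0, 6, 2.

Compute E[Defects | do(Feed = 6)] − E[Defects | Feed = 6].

The intervention sets Feed=6 in all 5 units regardless of Speed. Recomputing Defects per unit gives 15, 21, 19, 13, 17; average 17.
Conditioning on Feed=6 selects the 2 unit(s) with Speed ∈ {4, 6}. Their Defects values: 15, 13. Mean = 14.
Difference = 17 − 14 = 3.

3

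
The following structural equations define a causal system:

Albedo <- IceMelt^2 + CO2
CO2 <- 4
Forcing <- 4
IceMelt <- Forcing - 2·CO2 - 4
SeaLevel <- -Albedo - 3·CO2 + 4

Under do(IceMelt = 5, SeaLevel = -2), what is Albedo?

29

The joint intervention fixes IceMelt = 5, SeaLevel = -2, removing each variable's own equation.
Albedo = IceMelt^2 + CO2  [with IceMelt=5, CO2=4]  = 29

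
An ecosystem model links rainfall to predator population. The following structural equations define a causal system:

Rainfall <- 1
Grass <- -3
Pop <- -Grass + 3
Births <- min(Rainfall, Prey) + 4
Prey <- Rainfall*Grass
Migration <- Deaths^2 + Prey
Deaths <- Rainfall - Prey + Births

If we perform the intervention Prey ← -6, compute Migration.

19

The intervention breaks the incoming arrows to Prey: Prey <- Rainfall*Grass no longer applies, and Prey = -6.
Births = min(Rainfall, Prey) + 4  [with Rainfall=1, Prey=-6]  = -2
Deaths = Rainfall - Prey + Births  [with Rainfall=1, Prey=-6, Births=-2]  = 5
Migration = Deaths^2 + Prey  [with Deaths=5, Prey=-6]  = 19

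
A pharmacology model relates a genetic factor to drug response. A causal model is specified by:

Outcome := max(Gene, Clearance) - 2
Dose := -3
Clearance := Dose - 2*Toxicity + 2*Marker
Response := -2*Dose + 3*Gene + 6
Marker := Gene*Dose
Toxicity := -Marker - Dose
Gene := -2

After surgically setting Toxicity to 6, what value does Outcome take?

-4

Under do(Toxicity=6), the mechanism Toxicity := -Marker - Dose is discarded; Toxicity is fixed at 6.
Marker = Gene*Dose  [with Gene=-2, Dose=-3]  = 6
Clearance = Dose - 2*Toxicity + 2*Marker  [with Dose=-3, Toxicity=6, Marker=6]  = -3
Outcome = max(Gene, Clearance) - 2  [with Gene=-2, Clearance=-3]  = -4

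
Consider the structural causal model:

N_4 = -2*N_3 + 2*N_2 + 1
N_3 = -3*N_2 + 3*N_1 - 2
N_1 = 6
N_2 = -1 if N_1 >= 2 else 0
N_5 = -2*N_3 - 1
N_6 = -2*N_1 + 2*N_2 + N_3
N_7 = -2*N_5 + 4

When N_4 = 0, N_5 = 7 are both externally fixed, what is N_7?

-10

Under do(N_4 = 0, N_5 = 7), each intervened variable's structural equation is replaced by its fixed value.
N_7 = -2*N_5 + 4  [with N_5=7]  = -10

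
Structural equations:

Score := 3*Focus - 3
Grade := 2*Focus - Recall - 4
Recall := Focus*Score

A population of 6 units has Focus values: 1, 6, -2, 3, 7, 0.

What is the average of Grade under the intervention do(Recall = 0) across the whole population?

1

do(Recall=0) breaks Recall's dependence on Focus. With Recall=0 fixed, Grade across the units is -2, 8, -8, 2, 10, -4, mean 1.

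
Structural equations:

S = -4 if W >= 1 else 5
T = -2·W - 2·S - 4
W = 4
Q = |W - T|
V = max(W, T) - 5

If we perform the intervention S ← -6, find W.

4

Under do(S=-6), the mechanism S = -4 if W >= 1 else 5 is discarded; S is fixed at -6.
W is not downstream of the intervention, so its value is determined by the original equations.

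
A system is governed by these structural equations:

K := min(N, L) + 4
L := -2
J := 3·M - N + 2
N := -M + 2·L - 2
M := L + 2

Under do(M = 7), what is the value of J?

36

do(M=7) replaces the equation M := L + 2 with the constant M = 7.
N = -M + 2·L - 2  [with M=7, L=-2]  = -13
J = 3·M - N + 2  [with M=7, N=-13]  = 36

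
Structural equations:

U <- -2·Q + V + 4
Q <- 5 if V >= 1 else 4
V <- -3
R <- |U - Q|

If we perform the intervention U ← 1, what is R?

3

The intervention breaks the incoming arrows to U: U <- -2·Q + V + 4 no longer applies, and U = 1.
Q = 5 if V >= 1 else 4  [with V=-3]  = 4
R = |U - Q|  [with U=1, Q=4]  = 3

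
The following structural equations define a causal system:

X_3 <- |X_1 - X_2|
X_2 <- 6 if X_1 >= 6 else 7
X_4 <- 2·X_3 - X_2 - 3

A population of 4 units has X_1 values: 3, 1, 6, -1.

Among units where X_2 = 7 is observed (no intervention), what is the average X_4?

2

Conditioning on X_2=7 selects the 3 unit(s) with X_1 ∈ {3, 1, -1}. Their X_4 values: -2, 2, 6. Mean = 2.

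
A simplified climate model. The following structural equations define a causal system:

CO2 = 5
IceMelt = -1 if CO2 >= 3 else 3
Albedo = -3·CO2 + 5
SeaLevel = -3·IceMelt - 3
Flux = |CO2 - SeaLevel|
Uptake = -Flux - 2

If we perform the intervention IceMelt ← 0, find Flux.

8

do(IceMelt=0) replaces the equation IceMelt = -1 if CO2 >= 3 else 3 with the constant IceMelt = 0.
SeaLevel = -3·IceMelt - 3  [with IceMelt=0]  = -3
Flux = |CO2 - SeaLevel|  [with CO2=5, SeaLevel=-3]  = 8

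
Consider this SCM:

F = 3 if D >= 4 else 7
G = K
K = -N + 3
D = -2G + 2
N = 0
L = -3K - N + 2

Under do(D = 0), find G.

3

do(D=0) replaces the equation D = -2G + 2 with the constant D = 0.
G is not downstream of the intervention, so its value is determined by the original equations.
K = -N + 3  [with N=0]  = 3
G = K  [with K=3]  = 3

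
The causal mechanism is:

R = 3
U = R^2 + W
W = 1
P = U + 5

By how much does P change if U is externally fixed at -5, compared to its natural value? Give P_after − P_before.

The intervention breaks the incoming arrows to U: U = R^2 + W no longer applies, and U = -5.
P = U + 5  [with U=-5]  = 0
Without intervention: U = R^2 + W  [with R=3, W=1]  = 10; P = U + 5  [with U=10]  = 15.
Change = 0 − 15 = -15.

-15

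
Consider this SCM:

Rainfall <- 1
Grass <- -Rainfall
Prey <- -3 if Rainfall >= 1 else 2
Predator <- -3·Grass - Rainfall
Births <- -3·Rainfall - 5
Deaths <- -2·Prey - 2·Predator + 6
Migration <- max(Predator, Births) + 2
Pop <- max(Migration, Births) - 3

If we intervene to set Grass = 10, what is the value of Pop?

-9

do(Grass=10) replaces the equation Grass <- -Rainfall with the constant Grass = 10.
Predator = -3·Grass - Rainfall  [with Grass=10, Rainfall=1]  = -31
Births = -3·Rainfall - 5  [with Rainfall=1]  = -8
Migration = max(Predator, Births) + 2  [with Predator=-31, Births=-8]  = -6
Pop = max(Migration, Births) - 3  [with Migration=-6, Births=-8]  = -9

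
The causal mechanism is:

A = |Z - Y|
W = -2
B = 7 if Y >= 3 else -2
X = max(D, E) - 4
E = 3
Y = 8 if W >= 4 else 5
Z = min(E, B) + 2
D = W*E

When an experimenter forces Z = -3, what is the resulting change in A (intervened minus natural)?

8

do(Z=-3) replaces the equation Z = min(E, B) + 2 with the constant Z = -3.
Y = 8 if W >= 4 else 5  [with W=-2]  = 5
A = |Z - Y|  [with Z=-3, Y=5]  = 8
Without intervention: Y = 8 if W >= 4 else 5  [with W=-2]  = 5; B = 7 if Y >= 3 else -2  [with Y=5]  = 7; Z = min(E, B) + 2  [with E=3, B=7]  = 5; A = |Z - Y|  [with Z=5, Y=5]  = 0.
Change = 8 − 0 = 8.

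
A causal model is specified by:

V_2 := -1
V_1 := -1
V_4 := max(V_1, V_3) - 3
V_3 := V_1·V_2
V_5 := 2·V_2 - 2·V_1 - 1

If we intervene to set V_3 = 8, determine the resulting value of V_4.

5

The intervention breaks the incoming arrows to V_3: V_3 := V_1·V_2 no longer applies, and V_3 = 8.
V_4 = max(V_1, V_3) - 3  [with V_1=-1, V_3=8]  = 5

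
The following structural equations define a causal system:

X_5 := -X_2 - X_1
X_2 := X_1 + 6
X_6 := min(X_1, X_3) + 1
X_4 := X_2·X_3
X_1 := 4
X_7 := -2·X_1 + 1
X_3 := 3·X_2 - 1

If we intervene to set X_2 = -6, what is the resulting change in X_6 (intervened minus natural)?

Under do(X_2=-6), the mechanism X_2 := X_1 + 6 is discarded; X_2 is fixed at -6.
X_3 = 3·X_2 - 1  [with X_2=-6]  = -19
X_6 = min(X_1, X_3) + 1  [with X_1=4, X_3=-19]  = -18
Without intervention: X_2 = X_1 + 6  [with X_1=4]  = 10; X_3 = 3·X_2 - 1  [with X_2=10]  = 29; X_6 = min(X_1, X_3) + 1  [with X_1=4, X_3=29]  = 5.
Change = -18 − 5 = -23.

-23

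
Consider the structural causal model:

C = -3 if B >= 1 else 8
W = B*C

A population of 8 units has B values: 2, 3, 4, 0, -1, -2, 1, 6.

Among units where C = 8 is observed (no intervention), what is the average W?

Observing C=8 restricts to units where C's equation naturally yields 8: B ∈ {0, -1, -2}. In that subpopulation W = 0, -8, -16, mean -8.

-8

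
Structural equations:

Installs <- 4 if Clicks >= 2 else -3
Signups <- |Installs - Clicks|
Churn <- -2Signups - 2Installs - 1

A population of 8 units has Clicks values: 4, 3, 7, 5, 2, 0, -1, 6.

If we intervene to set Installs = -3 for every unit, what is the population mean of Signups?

6.25

Under do(Installs=-3), Installs's equation is replaced by Installs=-3 for every unit. Per-unit Signups: 7, 6, 10, 8, 5, 3, 2, 9. Mean = 6.25.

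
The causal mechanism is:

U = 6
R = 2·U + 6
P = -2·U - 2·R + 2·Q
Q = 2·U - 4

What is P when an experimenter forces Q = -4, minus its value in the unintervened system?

Under do(Q=-4), the mechanism Q = 2·U - 4 is discarded; Q is fixed at -4.
R = 2·U + 6  [with U=6]  = 18
P = -2·U - 2·R + 2·Q  [with U=6, R=18, Q=-4]  = -56
Without intervention: Q = 2·U - 4  [with U=6]  = 8; R = 2·U + 6  [with U=6]  = 18; P = -2·U - 2·R + 2·Q  [with U=6, R=18, Q=8]  = -32.
Change = -56 − (-32) = -24.

-24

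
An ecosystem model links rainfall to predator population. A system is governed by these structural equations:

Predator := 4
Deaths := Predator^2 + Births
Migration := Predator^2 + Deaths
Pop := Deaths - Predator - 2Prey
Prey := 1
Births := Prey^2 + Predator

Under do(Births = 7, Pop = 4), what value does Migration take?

The joint intervention fixes Births = 7, Pop = 4, removing each variable's own equation.
Deaths = Predator^2 + Births  [with Predator=4, Births=7]  = 23
Migration = Predator^2 + Deaths  [with Predator=4, Deaths=23]  = 39

39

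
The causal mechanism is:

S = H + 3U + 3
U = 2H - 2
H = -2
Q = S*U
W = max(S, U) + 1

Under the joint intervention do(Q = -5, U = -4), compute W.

-3

The joint intervention fixes Q = -5, U = -4, removing each variable's own equation.
S = H + 3U + 3  [with H=-2, U=-4]  = -11
W = max(S, U) + 1  [with S=-11, U=-4]  = -3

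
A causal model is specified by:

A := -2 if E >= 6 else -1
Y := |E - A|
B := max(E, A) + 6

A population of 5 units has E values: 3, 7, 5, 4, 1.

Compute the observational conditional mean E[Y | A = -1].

Conditioning on A=-1 selects the 4 unit(s) with E ∈ {3, 5, 4, 1}. Their Y values: 4, 6, 5, 2. Mean = 4.25.

4.25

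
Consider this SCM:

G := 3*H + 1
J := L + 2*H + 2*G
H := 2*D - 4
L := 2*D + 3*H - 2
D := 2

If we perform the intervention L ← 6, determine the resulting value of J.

8

do(L=6) replaces the equation L := 2*D + 3*H - 2 with the constant L = 6.
H = 2*D - 4  [with D=2]  = 0
G = 3*H + 1  [with H=0]  = 1
J = L + 2*H + 2*G  [with L=6, H=0, G=1]  = 8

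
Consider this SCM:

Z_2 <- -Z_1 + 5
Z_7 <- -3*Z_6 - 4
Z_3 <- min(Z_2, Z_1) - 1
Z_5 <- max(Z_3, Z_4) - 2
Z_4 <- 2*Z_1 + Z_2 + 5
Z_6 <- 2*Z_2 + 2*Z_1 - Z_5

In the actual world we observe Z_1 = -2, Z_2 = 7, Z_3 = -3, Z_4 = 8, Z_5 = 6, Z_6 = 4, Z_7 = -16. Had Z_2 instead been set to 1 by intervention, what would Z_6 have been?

Under do(Z_2=1), the mechanism Z_2 <- -Z_1 + 5 is discarded; Z_2 is fixed at 1.
Z_3 = min(Z_2, Z_1) - 1  [with Z_2=1, Z_1=-2]  = -3
Z_4 = 2*Z_1 + Z_2 + 5  [with Z_1=-2, Z_2=1]  = 2
Z_5 = max(Z_3, Z_4) - 2  [with Z_3=-3, Z_4=2]  = 0
Z_6 = 2*Z_2 + 2*Z_1 - Z_5  [with Z_2=1, Z_1=-2, Z_5=0]  = -2

-2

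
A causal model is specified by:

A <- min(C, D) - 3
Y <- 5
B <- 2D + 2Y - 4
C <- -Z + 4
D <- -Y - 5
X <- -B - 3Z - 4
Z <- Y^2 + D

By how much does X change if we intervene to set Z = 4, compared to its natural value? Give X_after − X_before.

33

The intervention breaks the incoming arrows to Z: Z <- Y^2 + D no longer applies, and Z = 4.
D = -Y - 5  [with Y=5]  = -10
B = 2D + 2Y - 4  [with D=-10, Y=5]  = -14
X = -B - 3Z - 4  [with B=-14, Z=4]  = -2
Without intervention: D = -Y - 5  [with Y=5]  = -10; B = 2D + 2Y - 4  [with D=-10, Y=5]  = -14; Z = Y^2 + D  [with Y=5, D=-10]  = 15; X = -B - 3Z - 4  [with B=-14, Z=15]  = -35.
Change = -2 − (-35) = 33.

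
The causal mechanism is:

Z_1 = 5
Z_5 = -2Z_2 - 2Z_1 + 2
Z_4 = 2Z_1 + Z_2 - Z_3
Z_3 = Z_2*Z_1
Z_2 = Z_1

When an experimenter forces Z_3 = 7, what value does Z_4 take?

8

The intervention breaks the incoming arrows to Z_3: Z_3 = Z_2*Z_1 no longer applies, and Z_3 = 7.
Z_2 = Z_1  [with Z_1=5]  = 5
Z_4 = 2Z_1 + Z_2 - Z_3  [with Z_1=5, Z_2=5, Z_3=7]  = 8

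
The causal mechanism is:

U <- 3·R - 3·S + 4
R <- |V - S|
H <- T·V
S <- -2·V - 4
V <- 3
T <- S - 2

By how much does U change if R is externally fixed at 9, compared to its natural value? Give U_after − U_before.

Intervening sets R = 9 and removes its equation (R <- |V - S|).
S = -2·V - 4  [with V=3]  = -10
U = 3·R - 3·S + 4  [with R=9, S=-10]  = 61
Without intervention: S = -2·V - 4  [with V=3]  = -10; R = |V - S|  [with V=3, S=-10]  = 13; U = 3·R - 3·S + 4  [with R=13, S=-10]  = 73.
Change = 61 − 73 = -12.

-12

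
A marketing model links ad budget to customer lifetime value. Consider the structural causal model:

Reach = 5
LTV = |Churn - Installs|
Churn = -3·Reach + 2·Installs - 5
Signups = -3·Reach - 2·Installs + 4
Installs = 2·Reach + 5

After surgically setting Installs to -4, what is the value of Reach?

Under do(Installs=-4), the mechanism Installs = 2·Reach + 5 is discarded; Installs is fixed at -4.
Reach is not downstream of the intervention, so its value is determined by the original equations.

5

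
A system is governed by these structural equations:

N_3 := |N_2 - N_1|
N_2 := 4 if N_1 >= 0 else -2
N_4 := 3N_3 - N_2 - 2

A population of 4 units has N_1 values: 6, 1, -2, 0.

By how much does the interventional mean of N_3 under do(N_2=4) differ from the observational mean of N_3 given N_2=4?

do(N_2=4) breaks N_2's dependence on N_1. With N_2=4 fixed, N_3 across the units is 2, 3, 6, 4, mean 3.75.
E[N_3|N_2=4] averages over only the 3 units with N_2=4 (N_1 = 6, 1, 0): N_3 = 2, 3, 4, mean 3.
Difference = 3.75 − 3 = 0.75.

0.75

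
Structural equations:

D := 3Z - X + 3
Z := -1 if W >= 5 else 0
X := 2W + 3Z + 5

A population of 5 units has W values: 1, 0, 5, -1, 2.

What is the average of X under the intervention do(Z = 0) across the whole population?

7.8

do(Z=0) breaks Z's dependence on W. With Z=0 fixed, X across the units is 7, 5, 15, 3, 9, mean 7.8.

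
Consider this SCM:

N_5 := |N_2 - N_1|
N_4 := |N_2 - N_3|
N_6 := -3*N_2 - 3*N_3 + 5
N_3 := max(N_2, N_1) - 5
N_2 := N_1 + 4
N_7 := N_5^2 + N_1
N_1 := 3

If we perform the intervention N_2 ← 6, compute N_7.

12

Under do(N_2=6), the mechanism N_2 := N_1 + 4 is discarded; N_2 is fixed at 6.
N_5 = |N_2 - N_1|  [with N_2=6, N_1=3]  = 3
N_7 = N_5^2 + N_1  [with N_5=3, N_1=3]  = 12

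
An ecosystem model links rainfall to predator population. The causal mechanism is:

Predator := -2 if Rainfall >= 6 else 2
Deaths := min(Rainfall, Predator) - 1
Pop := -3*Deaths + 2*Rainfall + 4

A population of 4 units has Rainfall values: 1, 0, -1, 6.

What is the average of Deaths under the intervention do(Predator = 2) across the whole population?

-0.5

Every unit gets Predator=2 under the intervention. Deaths values become 0, -1, -2, 1; E[Deaths|do(Predator=2)] = -0.5.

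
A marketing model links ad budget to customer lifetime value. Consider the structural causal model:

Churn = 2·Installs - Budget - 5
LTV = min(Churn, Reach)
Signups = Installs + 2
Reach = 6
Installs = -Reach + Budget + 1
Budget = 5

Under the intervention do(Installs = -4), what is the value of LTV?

The intervention breaks the incoming arrows to Installs: Installs = -Reach + Budget + 1 no longer applies, and Installs = -4.
Churn = 2·Installs - Budget - 5  [with Installs=-4, Budget=5]  = -18
LTV = min(Churn, Reach)  [with Churn=-18, Reach=6]  = -18

-18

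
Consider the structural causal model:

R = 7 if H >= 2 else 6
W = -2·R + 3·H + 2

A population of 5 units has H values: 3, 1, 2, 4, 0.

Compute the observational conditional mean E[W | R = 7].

Observing R=7 restricts to units where R's equation naturally yields 7: H ∈ {3, 2, 4}. In that subpopulation W = -3, -6, 0, mean -3.

-3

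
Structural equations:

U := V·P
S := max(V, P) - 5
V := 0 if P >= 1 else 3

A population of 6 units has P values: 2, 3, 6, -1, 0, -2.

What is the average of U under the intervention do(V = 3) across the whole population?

4

Under do(V=3), V's equation is replaced by V=3 for every unit. Per-unit U: 6, 9, 18, -3, 0, -6. Mean = 4.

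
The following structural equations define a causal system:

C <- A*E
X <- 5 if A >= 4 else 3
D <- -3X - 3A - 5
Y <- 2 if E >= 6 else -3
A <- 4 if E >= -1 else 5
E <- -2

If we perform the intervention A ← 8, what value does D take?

Under do(A=8), the mechanism A <- 4 if E >= -1 else 5 is discarded; A is fixed at 8.
X = 5 if A >= 4 else 3  [with A=8]  = 5
D = -3X - 3A - 5  [with X=5, A=8]  = -44

-44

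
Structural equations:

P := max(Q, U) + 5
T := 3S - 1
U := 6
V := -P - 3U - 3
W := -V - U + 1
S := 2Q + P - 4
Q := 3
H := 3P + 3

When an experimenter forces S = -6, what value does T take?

-19

do(S=-6) replaces the equation S := 2Q + P - 4 with the constant S = -6.
T = 3S - 1  [with S=-6]  = -19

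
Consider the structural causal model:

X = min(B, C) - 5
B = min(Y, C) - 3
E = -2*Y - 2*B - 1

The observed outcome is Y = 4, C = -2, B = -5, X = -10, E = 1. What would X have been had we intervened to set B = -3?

The intervention breaks the incoming arrows to B: B = min(Y, C) - 3 no longer applies, and B = -3.
X = min(B, C) - 5  [with B=-3, C=-2]  = -8

-8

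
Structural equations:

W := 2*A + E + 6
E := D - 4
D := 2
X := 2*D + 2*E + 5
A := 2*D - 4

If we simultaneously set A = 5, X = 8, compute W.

Setting A = 5, X = 8 by intervention discards those variables' equations.
E = D - 4  [with D=2]  = -2
W = 2*A + E + 6  [with A=5, E=-2]  = 14

14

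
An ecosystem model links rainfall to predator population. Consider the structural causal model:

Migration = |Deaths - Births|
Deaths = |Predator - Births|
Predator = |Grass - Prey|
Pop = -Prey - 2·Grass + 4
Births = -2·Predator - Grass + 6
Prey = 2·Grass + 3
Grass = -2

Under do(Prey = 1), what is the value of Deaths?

do(Prey=1) replaces the equation Prey = 2·Grass + 3 with the constant Prey = 1.
Predator = |Grass - Prey|  [with Grass=-2, Prey=1]  = 3
Births = -2·Predator - Grass + 6  [with Predator=3, Grass=-2]  = 2
Deaths = |Predator - Births|  [with Predator=3, Births=2]  = 1

1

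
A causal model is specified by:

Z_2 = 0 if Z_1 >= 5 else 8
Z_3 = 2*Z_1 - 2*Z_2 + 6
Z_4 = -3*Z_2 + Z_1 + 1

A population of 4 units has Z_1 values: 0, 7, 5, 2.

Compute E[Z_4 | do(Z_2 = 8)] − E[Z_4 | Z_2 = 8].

2.5

Every unit gets Z_2=8 under the intervention. Z_4 values become -23, -16, -18, -21; E[Z_4|do(Z_2=8)] = -19.5.
Observing Z_2=8 restricts to units where Z_2's equation naturally yields 8: Z_1 ∈ {0, 2}. In that subpopulation Z_4 = -23, -21, mean -22.
Difference = -19.5 − (-22) = 2.5.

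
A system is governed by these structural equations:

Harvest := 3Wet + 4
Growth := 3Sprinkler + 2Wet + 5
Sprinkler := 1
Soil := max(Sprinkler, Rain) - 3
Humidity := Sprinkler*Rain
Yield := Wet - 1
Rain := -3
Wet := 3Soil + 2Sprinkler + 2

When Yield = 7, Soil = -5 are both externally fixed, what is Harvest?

Setting Yield = 7, Soil = -5 by intervention discards those variables' equations.
Wet = 3Soil + 2Sprinkler + 2  [with Soil=-5, Sprinkler=1]  = -11
Harvest = 3Wet + 4  [with Wet=-11]  = -29

-29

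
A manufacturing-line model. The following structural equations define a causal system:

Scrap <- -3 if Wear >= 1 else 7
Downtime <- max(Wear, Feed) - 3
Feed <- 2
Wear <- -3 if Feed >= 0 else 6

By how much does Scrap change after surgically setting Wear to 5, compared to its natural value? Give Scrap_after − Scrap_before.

-10

The intervention breaks the incoming arrows to Wear: Wear <- -3 if Feed >= 0 else 6 no longer applies, and Wear = 5.
Scrap = -3 if Wear >= 1 else 7  [with Wear=5]  = -3
Without intervention: Wear = -3 if Feed >= 0 else 6  [with Feed=2]  = -3; Scrap = -3 if Wear >= 1 else 7  [with Wear=-3]  = 7.
Change = -3 − 7 = -10.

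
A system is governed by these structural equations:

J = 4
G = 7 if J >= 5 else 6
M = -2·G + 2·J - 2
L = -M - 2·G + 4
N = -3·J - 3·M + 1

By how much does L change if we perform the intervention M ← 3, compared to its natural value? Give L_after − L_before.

The intervention breaks the incoming arrows to M: M = -2·G + 2·J - 2 no longer applies, and M = 3.
G = 7 if J >= 5 else 6  [with J=4]  = 6
L = -M - 2·G + 4  [with M=3, G=6]  = -11
Without intervention: G = 7 if J >= 5 else 6  [with J=4]  = 6; M = -2·G + 2·J - 2  [with G=6, J=4]  = -6; L = -M - 2·G + 4  [with M=-6, G=6]  = -2.
Change = -11 − (-2) = -9.

-9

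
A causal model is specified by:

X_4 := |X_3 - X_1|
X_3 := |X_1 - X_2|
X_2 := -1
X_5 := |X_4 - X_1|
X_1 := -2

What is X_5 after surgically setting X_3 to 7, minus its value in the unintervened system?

6

do(X_3=7) replaces the equation X_3 := |X_1 - X_2| with the constant X_3 = 7.
X_4 = |X_3 - X_1|  [with X_3=7, X_1=-2]  = 9
X_5 = |X_4 - X_1|  [with X_4=9, X_1=-2]  = 11
Without intervention: X_3 = |X_1 - X_2|  [with X_1=-2, X_2=-1]  = 1; X_4 = |X_3 - X_1|  [with X_3=1, X_1=-2]  = 3; X_5 = |X_4 - X_1|  [with X_4=3, X_1=-2]  = 5.
Change = 11 − 5 = 6.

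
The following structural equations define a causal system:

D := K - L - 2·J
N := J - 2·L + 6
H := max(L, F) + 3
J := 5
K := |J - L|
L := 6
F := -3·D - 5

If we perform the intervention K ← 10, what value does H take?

The intervention breaks the incoming arrows to K: K := |J - L| no longer applies, and K = 10.
D = K - L - 2·J  [with K=10, L=6, J=5]  = -6
F = -3·D - 5  [with D=-6]  = 13
H = max(L, F) + 3  [with L=6, F=13]  = 16

16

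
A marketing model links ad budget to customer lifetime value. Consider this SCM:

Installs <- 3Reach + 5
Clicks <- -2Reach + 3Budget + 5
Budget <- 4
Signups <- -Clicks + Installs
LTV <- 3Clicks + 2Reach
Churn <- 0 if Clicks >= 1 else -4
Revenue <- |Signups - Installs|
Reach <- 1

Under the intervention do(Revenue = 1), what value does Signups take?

The intervention breaks the incoming arrows to Revenue: Revenue <- |Signups - Installs| no longer applies, and Revenue = 1.
Signups is not downstream of the intervention, so its value is determined by the original equations.
Clicks = -2Reach + 3Budget + 5  [with Reach=1, Budget=4]  = 15
Installs = 3Reach + 5  [with Reach=1]  = 8
Signups = -Clicks + Installs  [with Clicks=15, Installs=8]  = -7

-7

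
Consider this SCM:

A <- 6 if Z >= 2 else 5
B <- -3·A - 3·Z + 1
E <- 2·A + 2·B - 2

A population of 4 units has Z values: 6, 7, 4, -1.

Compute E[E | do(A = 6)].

The intervention sets A=6 in all 4 units regardless of Z. Recomputing E per unit gives -60, -66, -48, -18; average -48.

-48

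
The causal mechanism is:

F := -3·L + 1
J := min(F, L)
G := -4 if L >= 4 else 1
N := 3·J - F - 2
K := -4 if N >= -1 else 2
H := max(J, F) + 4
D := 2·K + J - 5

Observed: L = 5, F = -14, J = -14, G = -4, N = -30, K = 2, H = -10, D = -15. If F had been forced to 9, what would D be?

do(F=9) replaces the equation F := -3·L + 1 with the constant F = 9.
J = min(F, L)  [with F=9, L=5]  = 5
N = 3·J - F - 2  [with J=5, F=9]  = 4
K = -4 if N >= -1 else 2  [with N=4]  = -4
D = 2·K + J - 5  [with K=-4, J=5]  = -8

-8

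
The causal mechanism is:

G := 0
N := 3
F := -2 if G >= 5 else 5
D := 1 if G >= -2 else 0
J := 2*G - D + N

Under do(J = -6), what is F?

do(J=-6) replaces the equation J := 2*G - D + N with the constant J = -6.
F is not downstream of the intervention, so its value is determined by the original equations.
F = -2 if G >= 5 else 5  [with G=0]  = 5

5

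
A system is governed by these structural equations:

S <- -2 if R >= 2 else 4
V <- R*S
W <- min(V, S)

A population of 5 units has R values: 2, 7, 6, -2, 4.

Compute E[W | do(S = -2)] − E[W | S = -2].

Every unit gets S=-2 under the intervention. W values become -4, -14, -12, -2, -8; E[W|do(S=-2)] = -8.
Conditioning on S=-2 selects the 4 unit(s) with R ∈ {2, 7, 6, 4}. Their W values: -4, -14, -12, -8. Mean = -9.5.
Difference = -8 − (-9.5) = 1.5.

1.5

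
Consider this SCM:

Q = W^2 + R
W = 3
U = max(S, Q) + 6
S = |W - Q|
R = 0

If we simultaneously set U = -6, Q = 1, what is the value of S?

Under do(U = -6, Q = 1), each intervened variable's structural equation is replaced by its fixed value.
S = |W - Q|  [with W=3, Q=1]  = 2

2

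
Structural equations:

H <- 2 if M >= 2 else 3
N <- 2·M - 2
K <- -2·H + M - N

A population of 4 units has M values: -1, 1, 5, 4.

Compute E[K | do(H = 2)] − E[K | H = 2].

do(H=2) breaks H's dependence on M. With H=2 fixed, K across the units is -1, -3, -7, -6, mean -4.25.
E[K|H=2] averages over only the 2 units with H=2 (M = 5, 4): K = -7, -6, mean -6.5.
Difference = -4.25 − (-6.5) = 2.25.

2.25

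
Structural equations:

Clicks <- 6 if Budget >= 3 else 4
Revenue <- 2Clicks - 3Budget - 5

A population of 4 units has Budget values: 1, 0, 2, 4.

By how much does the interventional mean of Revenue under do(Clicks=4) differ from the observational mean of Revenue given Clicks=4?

Every unit gets Clicks=4 under the intervention. Revenue values become 0, 3, -3, -9; E[Revenue|do(Clicks=4)] = -2.25.
Conditioning on Clicks=4 selects the 3 unit(s) with Budget ∈ {1, 0, 2}. Their Revenue values: 0, 3, -3. Mean = 0.
Difference = -2.25 − 0 = -2.25.

-2.25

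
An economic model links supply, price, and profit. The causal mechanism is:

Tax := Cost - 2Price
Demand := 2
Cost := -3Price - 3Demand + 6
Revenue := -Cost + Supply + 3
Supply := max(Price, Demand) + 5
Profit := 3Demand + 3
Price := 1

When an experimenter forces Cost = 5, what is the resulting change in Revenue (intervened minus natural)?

-8

Intervening sets Cost = 5 and removes its equation (Cost := -3Price - 3Demand + 6).
Supply = max(Price, Demand) + 5  [with Price=1, Demand=2]  = 7
Revenue = -Cost + Supply + 3  [with Cost=5, Supply=7]  = 5
Without intervention: Supply = max(Price, Demand) + 5  [with Price=1, Demand=2]  = 7; Cost = -3Price - 3Demand + 6  [with Price=1, Demand=2]  = -3; Revenue = -Cost + Supply + 3  [with Cost=-3, Supply=7]  = 13.
Change = 5 − 13 = -8.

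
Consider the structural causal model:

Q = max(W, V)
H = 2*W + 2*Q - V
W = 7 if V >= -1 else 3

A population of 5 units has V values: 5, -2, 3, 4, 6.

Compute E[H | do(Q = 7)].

The intervention sets Q=7 in all 5 units regardless of V. Recomputing H per unit gives 23, 22, 25, 24, 22; average 23.2.

23.2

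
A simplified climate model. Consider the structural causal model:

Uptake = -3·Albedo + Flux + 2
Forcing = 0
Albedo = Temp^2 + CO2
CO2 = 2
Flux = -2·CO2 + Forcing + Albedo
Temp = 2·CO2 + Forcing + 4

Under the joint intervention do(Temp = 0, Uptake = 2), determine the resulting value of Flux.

The joint intervention fixes Temp = 0, Uptake = 2, removing each variable's own equation.
Albedo = Temp^2 + CO2  [with Temp=0, CO2=2]  = 2
Flux = -2·CO2 + Forcing + Albedo  [with CO2=2, Forcing=0, Albedo=2]  = -2

-2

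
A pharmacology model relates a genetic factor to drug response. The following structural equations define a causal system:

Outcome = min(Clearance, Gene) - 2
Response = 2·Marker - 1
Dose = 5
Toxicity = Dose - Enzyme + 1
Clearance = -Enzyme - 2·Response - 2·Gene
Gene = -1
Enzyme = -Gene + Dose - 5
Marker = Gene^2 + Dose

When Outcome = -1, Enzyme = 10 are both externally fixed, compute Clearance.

-30

Under do(Outcome = -1, Enzyme = 10), each intervened variable's structural equation is replaced by its fixed value.
Marker = Gene^2 + Dose  [with Gene=-1, Dose=5]  = 6
Response = 2·Marker - 1  [with Marker=6]  = 11
Clearance = -Enzyme - 2·Response - 2·Gene  [with Enzyme=10, Response=11, Gene=-1]  = -30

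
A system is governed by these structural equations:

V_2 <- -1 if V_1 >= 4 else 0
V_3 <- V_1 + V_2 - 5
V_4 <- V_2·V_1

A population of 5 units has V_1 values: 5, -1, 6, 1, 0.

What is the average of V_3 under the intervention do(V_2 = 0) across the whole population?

The intervention sets V_2=0 in all 5 units regardless of V_1. Recomputing V_3 per unit gives 0, -6, 1, -4, -5; average -2.8.

-2.8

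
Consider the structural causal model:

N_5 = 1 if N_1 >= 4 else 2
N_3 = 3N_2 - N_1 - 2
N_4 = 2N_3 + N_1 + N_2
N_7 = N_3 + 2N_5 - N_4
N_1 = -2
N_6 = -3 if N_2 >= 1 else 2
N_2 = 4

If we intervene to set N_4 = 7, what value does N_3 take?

Under do(N_4=7), the mechanism N_4 = 2N_3 + N_1 + N_2 is discarded; N_4 is fixed at 7.
Since N_3 is not a descendant of the intervened variable, it is unaffected.
N_3 = 3N_2 - N_1 - 2  [with N_2=4, N_1=-2]  = 12

12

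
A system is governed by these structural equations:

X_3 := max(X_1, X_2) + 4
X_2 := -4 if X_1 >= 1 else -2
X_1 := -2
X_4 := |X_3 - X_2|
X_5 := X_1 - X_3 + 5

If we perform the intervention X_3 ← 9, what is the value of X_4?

11

The intervention breaks the incoming arrows to X_3: X_3 := max(X_1, X_2) + 4 no longer applies, and X_3 = 9.
X_2 = -4 if X_1 >= 1 else -2  [with X_1=-2]  = -2
X_4 = |X_3 - X_2|  [with X_3=9, X_2=-2]  = 11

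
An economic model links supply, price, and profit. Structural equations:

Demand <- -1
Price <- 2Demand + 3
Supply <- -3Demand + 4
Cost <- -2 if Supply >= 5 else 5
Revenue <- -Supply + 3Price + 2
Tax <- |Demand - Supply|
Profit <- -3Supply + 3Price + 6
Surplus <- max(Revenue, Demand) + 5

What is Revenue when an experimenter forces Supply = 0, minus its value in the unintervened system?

7

do(Supply=0) replaces the equation Supply <- -3Demand + 4 with the constant Supply = 0.
Price = 2Demand + 3  [with Demand=-1]  = 1
Revenue = -Supply + 3Price + 2  [with Supply=0, Price=1]  = 5
Without intervention: Price = 2Demand + 3  [with Demand=-1]  = 1; Supply = -3Demand + 4  [with Demand=-1]  = 7; Revenue = -Supply + 3Price + 2  [with Supply=7, Price=1]  = -2.
Change = 5 − (-2) = 7.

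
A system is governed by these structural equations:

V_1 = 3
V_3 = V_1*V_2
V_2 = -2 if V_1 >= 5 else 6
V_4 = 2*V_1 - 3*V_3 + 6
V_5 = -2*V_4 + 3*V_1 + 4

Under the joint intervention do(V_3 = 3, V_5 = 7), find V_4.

3

The joint intervention fixes V_3 = 3, V_5 = 7, removing each variable's own equation.
V_4 = 2*V_1 - 3*V_3 + 6  [with V_1=3, V_3=3]  = 3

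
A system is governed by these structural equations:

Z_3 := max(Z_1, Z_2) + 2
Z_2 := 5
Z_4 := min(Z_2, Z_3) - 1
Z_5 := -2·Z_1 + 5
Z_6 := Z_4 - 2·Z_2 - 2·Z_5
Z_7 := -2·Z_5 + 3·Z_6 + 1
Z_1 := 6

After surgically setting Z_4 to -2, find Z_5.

Intervening sets Z_4 = -2 and removes its equation (Z_4 := min(Z_2, Z_3) - 1).
No directed path runs from Z_4 to Z_5, so Z_5 keeps its natural value.
Z_5 = -2·Z_1 + 5  [with Z_1=6]  = -7

-7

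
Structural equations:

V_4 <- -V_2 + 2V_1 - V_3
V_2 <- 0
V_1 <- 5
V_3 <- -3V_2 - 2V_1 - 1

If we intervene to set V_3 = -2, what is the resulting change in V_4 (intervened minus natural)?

-9

The intervention breaks the incoming arrows to V_3: V_3 <- -3V_2 - 2V_1 - 1 no longer applies, and V_3 = -2.
V_4 = -V_2 + 2V_1 - V_3  [with V_2=0, V_1=5, V_3=-2]  = 12
Without intervention: V_3 = -3V_2 - 2V_1 - 1  [with V_2=0, V_1=5]  = -11; V_4 = -V_2 + 2V_1 - V_3  [with V_2=0, V_1=5, V_3=-11]  = 21.
Change = 12 − 21 = -9.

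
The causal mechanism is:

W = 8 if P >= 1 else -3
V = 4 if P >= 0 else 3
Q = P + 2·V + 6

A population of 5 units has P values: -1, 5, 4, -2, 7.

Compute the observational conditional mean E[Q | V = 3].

Conditioning on V=3 selects the 2 unit(s) with P ∈ {-1, -2}. Their Q values: 11, 10. Mean = 10.5.

10.5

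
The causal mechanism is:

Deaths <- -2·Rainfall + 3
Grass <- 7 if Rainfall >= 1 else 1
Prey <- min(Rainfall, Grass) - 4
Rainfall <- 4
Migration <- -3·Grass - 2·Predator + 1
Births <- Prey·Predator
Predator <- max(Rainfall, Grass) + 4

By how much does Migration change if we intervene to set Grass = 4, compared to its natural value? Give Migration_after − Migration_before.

15

Under do(Grass=4), the mechanism Grass <- 7 if Rainfall >= 1 else 1 is discarded; Grass is fixed at 4.
Predator = max(Rainfall, Grass) + 4  [with Rainfall=4, Grass=4]  = 8
Migration = -3·Grass - 2·Predator + 1  [with Grass=4, Predator=8]  = -27
Without intervention: Grass = 7 if Rainfall >= 1 else 1  [with Rainfall=4]  = 7; Predator = max(Rainfall, Grass) + 4  [with Rainfall=4, Grass=7]  = 11; Migration = -3·Grass - 2·Predator + 1  [with Grass=7, Predator=11]  = -42.
Change = -27 − (-42) = 15.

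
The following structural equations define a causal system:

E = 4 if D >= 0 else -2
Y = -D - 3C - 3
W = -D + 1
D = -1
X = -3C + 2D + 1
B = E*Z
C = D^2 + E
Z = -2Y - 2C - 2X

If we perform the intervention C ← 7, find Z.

The intervention breaks the incoming arrows to C: C = D^2 + E no longer applies, and C = 7.
X = -3C + 2D + 1  [with C=7, D=-1]  = -22
Y = -D - 3C - 3  [with D=-1, C=7]  = -23
Z = -2Y - 2C - 2X  [with Y=-23, C=7, X=-22]  = 76

76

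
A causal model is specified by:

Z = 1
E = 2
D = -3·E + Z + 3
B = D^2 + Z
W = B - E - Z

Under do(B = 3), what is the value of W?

0

Intervening sets B = 3 and removes its equation (B = D^2 + Z).
W = B - E - Z  [with B=3, E=2, Z=1]  = 0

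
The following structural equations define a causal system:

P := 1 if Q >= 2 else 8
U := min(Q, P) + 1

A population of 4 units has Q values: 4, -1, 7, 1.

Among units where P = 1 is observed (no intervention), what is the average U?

Observing P=1 restricts to units where P's equation naturally yields 1: Q ∈ {4, 7}. In that subpopulation U = 2, 2, mean 2.

2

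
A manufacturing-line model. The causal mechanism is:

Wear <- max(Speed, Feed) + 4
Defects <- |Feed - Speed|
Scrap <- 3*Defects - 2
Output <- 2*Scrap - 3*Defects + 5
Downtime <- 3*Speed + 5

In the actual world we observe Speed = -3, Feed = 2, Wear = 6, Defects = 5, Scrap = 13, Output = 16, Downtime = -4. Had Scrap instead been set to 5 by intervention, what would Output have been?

The intervention breaks the incoming arrows to Scrap: Scrap <- 3*Defects - 2 no longer applies, and Scrap = 5.
Defects = |Feed - Speed|  [with Feed=2, Speed=-3]  = 5
Output = 2*Scrap - 3*Defects + 5  [with Scrap=5, Defects=5]  = 0

0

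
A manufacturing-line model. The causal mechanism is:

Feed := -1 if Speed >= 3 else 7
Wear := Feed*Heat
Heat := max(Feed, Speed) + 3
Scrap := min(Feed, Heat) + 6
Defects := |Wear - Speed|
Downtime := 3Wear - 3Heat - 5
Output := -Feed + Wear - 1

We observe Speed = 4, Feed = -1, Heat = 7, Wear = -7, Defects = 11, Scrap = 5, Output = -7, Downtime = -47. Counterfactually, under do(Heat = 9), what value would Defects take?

do(Heat=9) replaces the equation Heat := max(Feed, Speed) + 3 with the constant Heat = 9.
Feed = -1 if Speed >= 3 else 7  [with Speed=4]  = -1
Wear = Feed*Heat  [with Feed=-1, Heat=9]  = -9
Defects = |Wear - Speed|  [with Wear=-9, Speed=4]  = 13

13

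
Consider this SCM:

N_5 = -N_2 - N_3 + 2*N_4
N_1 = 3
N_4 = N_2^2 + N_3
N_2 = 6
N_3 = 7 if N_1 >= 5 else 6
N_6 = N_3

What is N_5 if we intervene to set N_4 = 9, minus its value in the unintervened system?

-66

Intervening sets N_4 = 9 and removes its equation (N_4 = N_2^2 + N_3).
N_3 = 7 if N_1 >= 5 else 6  [with N_1=3]  = 6
N_5 = -N_2 - N_3 + 2*N_4  [with N_2=6, N_3=6, N_4=9]  = 6
Without intervention: N_3 = 7 if N_1 >= 5 else 6  [with N_1=3]  = 6; N_4 = N_2^2 + N_3  [with N_2=6, N_3=6]  = 42; N_5 = -N_2 - N_3 + 2*N_4  [with N_2=6, N_3=6, N_4=42]  = 72.
Change = 6 − 72 = -66.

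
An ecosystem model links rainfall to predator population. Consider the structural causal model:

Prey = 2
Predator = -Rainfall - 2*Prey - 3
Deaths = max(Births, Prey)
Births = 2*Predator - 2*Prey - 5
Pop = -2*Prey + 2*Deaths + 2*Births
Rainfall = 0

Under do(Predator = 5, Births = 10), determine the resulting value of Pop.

Setting Predator = 5, Births = 10 by intervention discards those variables' equations.
Deaths = max(Births, Prey)  [with Births=10, Prey=2]  = 10
Pop = -2*Prey + 2*Deaths + 2*Births  [with Prey=2, Deaths=10, Births=10]  = 36

36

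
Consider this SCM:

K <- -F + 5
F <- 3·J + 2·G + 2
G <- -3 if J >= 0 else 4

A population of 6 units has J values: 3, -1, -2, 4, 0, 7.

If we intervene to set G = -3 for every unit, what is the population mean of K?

Every unit gets G=-3 under the intervention. K values become 0, 12, 15, -3, 9, -12; E[K|do(G=-3)] = 3.5.

3.5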